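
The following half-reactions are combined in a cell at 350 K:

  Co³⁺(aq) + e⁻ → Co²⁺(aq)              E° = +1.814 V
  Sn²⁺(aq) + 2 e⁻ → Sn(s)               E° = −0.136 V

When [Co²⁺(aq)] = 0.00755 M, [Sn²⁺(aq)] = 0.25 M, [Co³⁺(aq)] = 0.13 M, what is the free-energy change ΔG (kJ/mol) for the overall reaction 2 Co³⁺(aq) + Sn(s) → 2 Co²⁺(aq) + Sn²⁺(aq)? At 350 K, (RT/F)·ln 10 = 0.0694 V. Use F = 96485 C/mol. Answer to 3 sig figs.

−397 kJ/mol

With Co³⁺/Co²⁺ reduced at the cathode, E°cell = +1.814 − (−0.136) = +1.950 V and n = 2.
Q = ([Co²⁺(aq)]^2·[Sn²⁺(aq)]) / [Co³⁺(aq)]^2 = 0.000843, so log Q = −3.074 and E = +1.950 − (0.0694/2)(−3.074) = +2.0567 V.
ΔG = −nFE = −(2)(96485)(+2.0567) J/mol = −397 kJ/mol.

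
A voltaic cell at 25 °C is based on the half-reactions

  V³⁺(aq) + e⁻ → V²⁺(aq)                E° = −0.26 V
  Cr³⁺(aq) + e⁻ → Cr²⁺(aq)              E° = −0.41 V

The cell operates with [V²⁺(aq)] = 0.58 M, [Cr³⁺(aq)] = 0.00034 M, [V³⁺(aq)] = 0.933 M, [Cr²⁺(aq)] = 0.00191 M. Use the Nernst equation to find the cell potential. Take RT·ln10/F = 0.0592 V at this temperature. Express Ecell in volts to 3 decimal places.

The V³⁺/V²⁺ couple has the more positive E°, so it is the cathode; Cr³⁺/Cr²⁺ is the anode.
E°cell = −0.26 − (−0.41) = +0.15 V, with n = 1 electron transferred.
Balancing gives V³⁺(aq) + Cr²⁺(aq) → V²⁺(aq) + Cr³⁺(aq); hence Q = ([V²⁺(aq)]·[Cr³⁺(aq)]) / ([V³⁺(aq)]·[Cr²⁺(aq)]) = 0.111 (log Q = −0.956).
By the Nernst equation, E = +0.15 − (0.0592/1)·(−0.956) = +0.207 V.

+0.207 V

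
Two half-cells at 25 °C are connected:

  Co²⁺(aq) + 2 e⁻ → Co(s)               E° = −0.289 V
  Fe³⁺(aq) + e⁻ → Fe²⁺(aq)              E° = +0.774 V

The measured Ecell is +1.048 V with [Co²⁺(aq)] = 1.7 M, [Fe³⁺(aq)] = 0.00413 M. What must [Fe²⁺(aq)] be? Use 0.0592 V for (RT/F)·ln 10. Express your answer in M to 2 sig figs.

0.0057 M

The Fe³⁺/Fe²⁺ couple has the larger reduction potential, so it is the cathode: E°cell = +0.774 − (−0.289) = +1.063 V and n = 2.
Since E = E° − (0.0592/n)·log Q, log Q = n(E° − E)/0.0592 = 0.507.
Balancing electrons gives 2 Fe³⁺(aq) + Co(s) → 2 Fe²⁺(aq) + Co²⁺(aq); thus Q = ([Fe²⁺(aq)]^2·[Co²⁺(aq)]) / [Fe³⁺(aq)]^2.
Solving for the unknown gives log [Fe²⁺(aq)] = −2.246, so [Fe²⁺(aq)] ≈ 0.0057 M.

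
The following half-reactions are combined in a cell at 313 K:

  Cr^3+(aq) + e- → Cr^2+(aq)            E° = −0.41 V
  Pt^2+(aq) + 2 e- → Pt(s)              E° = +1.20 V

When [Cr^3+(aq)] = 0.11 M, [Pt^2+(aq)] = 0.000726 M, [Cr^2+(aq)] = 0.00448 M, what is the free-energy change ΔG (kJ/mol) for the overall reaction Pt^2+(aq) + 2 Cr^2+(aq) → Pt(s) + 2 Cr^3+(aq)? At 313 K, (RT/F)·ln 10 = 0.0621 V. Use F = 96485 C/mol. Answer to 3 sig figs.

E°cell = +1.20 − (−0.41) = +1.61 V; the balanced reaction transfers n = 2 electrons.
The reaction quotient is [Cr^3+(aq)]^2 / ([Pt^2+(aq)]·[Cr^2+(aq)]^2) = 8.3×10^5; by Nernst, E = +1.61 − (0.0621/2)(5.919) = +1.4262 V.
Then ΔG = −nFE = −2 × 96485 × +1.4262 J/mol = −275 kJ/mol.

−275 kJ/mol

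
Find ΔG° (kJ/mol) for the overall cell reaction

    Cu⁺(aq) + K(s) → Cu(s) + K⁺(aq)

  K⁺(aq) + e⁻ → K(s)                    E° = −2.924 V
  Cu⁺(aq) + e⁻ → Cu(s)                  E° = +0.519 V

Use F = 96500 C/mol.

−332 kJ/mol

In the reaction as written Cu⁺(aq) is reduced, so the Cu⁺/Cu couple is the cathode and K⁺/K is the anode.
E°cell = +0.519 − (−2.924) = +3.443 V; balancing electrons gives n = 1.
ΔG° = −nFE°cell = −(1)(96500)(+3.443) J/mol = −332 kJ/mol.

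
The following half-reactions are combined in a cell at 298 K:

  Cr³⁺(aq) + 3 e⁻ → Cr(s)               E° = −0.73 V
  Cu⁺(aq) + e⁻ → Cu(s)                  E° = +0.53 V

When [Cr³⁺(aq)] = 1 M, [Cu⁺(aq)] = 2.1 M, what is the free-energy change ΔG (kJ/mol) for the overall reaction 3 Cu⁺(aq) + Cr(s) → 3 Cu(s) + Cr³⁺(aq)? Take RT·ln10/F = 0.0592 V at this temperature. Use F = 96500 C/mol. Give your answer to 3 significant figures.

The standard cell potential is +0.53 − (−0.73) = +1.26 V, with n = 3 electrons in the balanced equation.
Here Q = [Cr³⁺(aq)] / [Cu⁺(aq)]^3 = 0.108 (log Q = −0.967), giving E = +1.26 − (0.0592/3)·(−0.967) = +1.2791 V.
Finally ΔG = −nFE = −(3)(96500 C/mol)(+1.2791 V) = −370 kJ/mol.

−370 kJ/mol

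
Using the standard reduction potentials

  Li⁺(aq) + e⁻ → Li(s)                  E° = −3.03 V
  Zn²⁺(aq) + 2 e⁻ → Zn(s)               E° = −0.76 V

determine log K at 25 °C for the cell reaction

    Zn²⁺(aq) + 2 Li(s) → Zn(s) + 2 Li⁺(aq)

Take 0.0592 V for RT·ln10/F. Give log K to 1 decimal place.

log K = 76.7

The Zn²⁺/Zn couple is reduced (cathode); E°cell = −0.76 − (−3.03) = +2.27 V with n = 2.
At equilibrium E = 0, so log K = nE°cell / 0.0592 = (2)(+2.27) / 0.0592 = 76.7.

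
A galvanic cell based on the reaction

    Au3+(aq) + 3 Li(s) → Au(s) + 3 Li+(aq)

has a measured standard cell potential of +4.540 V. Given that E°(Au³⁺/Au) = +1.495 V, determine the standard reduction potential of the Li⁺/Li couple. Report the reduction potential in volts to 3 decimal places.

In the reaction as written the Au³⁺/Au couple is reduced (cathode) and Li⁺/Li is oxidized (anode), so E°cell = E°(Au³⁺/Au) − E°(Li⁺/Li).
E°(Li⁺/Li) = E°(cathode) − E°cell = +1.495 − (+4.540) = −3.045 V.

−3.045 V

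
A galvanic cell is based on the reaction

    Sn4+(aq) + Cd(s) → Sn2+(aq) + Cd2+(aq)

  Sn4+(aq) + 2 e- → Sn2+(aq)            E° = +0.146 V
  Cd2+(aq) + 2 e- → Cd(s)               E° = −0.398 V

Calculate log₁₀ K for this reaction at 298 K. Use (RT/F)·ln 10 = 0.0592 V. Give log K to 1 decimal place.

The Sn⁴⁺/Sn²⁺ couple is reduced (cathode); E°cell = +0.146 − (−0.398) = +0.544 V with n = 2.
At equilibrium E = 0, so log K = nE°cell / 0.0592 = (2)(+0.544) / 0.0592 = 18.4.

log K = 18.4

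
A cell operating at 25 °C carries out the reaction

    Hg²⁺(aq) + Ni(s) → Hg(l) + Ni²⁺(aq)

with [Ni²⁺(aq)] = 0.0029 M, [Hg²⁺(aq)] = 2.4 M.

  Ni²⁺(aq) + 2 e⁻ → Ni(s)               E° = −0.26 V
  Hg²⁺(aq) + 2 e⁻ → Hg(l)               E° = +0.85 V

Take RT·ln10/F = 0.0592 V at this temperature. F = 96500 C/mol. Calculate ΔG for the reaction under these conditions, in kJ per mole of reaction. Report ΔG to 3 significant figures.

−231 kJ/mol

The standard cell potential is +0.85 − (−0.26) = +1.11 V, with n = 2 electrons in the balanced equation.
Q = [Ni²⁺(aq)] / [Hg²⁺(aq)] = 0.00121, so log Q = −2.918 and E = +1.11 − (0.0592/2)(−2.918) = +1.1964 V.
Then ΔG = −nFE = −2 × 96500 × +1.1964 J/mol = −231 kJ/mol.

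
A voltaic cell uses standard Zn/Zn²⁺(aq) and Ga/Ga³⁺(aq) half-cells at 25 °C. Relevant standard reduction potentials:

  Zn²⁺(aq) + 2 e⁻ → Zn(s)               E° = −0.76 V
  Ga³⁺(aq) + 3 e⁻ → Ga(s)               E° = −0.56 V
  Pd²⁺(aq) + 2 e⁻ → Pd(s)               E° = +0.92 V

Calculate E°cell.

Of the two couples in this cell, the one with the more positive reduction potential is reduced at the cathode: here that is Ga³⁺/Ga (−0.56 V); Zn²⁺/Zn (−0.76 V) is the anode.
E°cell = E°(cathode) − E°(anode) = −0.56 − (−0.76) = +0.20 V.

+0.20 V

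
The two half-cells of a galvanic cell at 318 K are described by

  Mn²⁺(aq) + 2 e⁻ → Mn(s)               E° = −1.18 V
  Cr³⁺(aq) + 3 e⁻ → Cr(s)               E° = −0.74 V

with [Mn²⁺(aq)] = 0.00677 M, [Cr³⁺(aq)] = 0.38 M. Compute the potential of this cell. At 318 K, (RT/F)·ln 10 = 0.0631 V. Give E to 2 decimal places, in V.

Cr³⁺/Cr is reduced (cathode, E° = −0.74 V) and Mn²⁺/Mn is oxidized (anode).
E°cell = E°cat − E°an = −0.74 − (−1.18) = +0.44 V; n = 6.
The balanced reaction is 2 Cr³⁺(aq) + 3 Mn(s) → 2 Cr(s) + 3 Mn²⁺(aq), so Q = [Mn²⁺(aq)]^3 / [Cr³⁺(aq)]^2 = 2.15×10^−6 and log Q = −5.668.
E = E° − (0.0631/n)·log Q = +0.44 − (0.0631/6)(−5.668) = +0.50 V.

+0.50 V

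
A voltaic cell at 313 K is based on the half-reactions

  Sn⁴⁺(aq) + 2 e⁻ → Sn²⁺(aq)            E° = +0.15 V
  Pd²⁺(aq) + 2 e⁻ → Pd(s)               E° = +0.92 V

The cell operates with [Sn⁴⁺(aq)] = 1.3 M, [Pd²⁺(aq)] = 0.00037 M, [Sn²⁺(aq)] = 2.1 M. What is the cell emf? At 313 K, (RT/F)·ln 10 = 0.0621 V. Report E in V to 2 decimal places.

Pd²⁺/Pd is reduced (cathode, E° = +0.92 V) and Sn⁴⁺/Sn²⁺ is oxidized (anode).
E°cell = +0.92 − (+0.15) = +0.77 V, with n = 2 electrons transferred.
For the overall reaction Pd²⁺(aq) + Sn²⁺(aq) → Pd(s) + Sn⁴⁺(aq), Q = [Sn⁴⁺(aq)] / ([Pd²⁺(aq)]·[Sn²⁺(aq)]) = 1.67×10^3, giving log Q = 3.224.
By the Nernst equation, E = +0.77 − (0.0621/2)·(3.224) = +0.67 V.

+0.67 V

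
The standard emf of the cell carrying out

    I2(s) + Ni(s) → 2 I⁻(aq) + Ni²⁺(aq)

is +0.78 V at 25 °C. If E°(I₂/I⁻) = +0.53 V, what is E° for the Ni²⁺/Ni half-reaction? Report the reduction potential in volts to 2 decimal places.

−0.25 V

In the reaction as written the I₂/I⁻ couple is reduced (cathode) and Ni²⁺/Ni is oxidized (anode), so E°cell = E°(I₂/I⁻) − E°(Ni²⁺/Ni).
E°(Ni²⁺/Ni) = E°(cathode) − E°cell = +0.53 − (+0.78) = −0.25 V.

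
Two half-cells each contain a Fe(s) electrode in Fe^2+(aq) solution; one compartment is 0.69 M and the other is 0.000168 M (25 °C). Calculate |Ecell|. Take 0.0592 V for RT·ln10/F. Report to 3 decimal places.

For a concentration cell E°cell = 0, since both electrodes use the same couple.
The compartment with the higher Fe^2+(aq) concentration (0.69 M) acts as the cathode; ions are reduced there and produced at the dilute (0.000168 M) anode.
With n = 2, Ecell = −(0.0592/2)·log([dilute]/[conc]) = −(0.0592/2)·log(0.000168/0.69) = +0.107 V.

0.107 V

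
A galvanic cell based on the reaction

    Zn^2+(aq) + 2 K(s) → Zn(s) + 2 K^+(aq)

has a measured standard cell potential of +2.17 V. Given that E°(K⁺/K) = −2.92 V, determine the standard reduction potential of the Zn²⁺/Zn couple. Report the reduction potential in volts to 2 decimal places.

In the reaction as written the Zn²⁺/Zn couple is reduced (cathode) and K⁺/K is oxidized (anode), so E°cell = E°(Zn²⁺/Zn) − E°(K⁺/K).
E°(Zn²⁺/Zn) = E°cell + E°(anode) = +2.17 + (−2.92) = −0.75 V.

−0.75 V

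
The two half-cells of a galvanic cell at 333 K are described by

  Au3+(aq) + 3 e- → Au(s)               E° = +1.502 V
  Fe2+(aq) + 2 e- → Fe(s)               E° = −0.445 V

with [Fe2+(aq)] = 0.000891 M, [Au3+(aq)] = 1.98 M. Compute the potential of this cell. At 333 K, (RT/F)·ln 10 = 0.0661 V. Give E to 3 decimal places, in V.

The Au³⁺/Au couple has the more positive E°, so it is the cathode; Fe²⁺/Fe is the anode.
The standard potential is +1.502 − (−0.445) = +1.947 V and the balanced reaction transfers n = 6 electrons.
For the overall reaction 2 Au3+(aq) + 3 Fe(s) → 2 Au(s) + 3 Fe2+(aq), Q = [Fe2+(aq)]^3 / [Au3+(aq)]^2 = 1.8×10^−10, giving log Q = −9.744.
E = E° − (0.0661/n)·log Q = +1.947 − (0.0661/6)(−9.744) = +2.054 V.

+2.054 V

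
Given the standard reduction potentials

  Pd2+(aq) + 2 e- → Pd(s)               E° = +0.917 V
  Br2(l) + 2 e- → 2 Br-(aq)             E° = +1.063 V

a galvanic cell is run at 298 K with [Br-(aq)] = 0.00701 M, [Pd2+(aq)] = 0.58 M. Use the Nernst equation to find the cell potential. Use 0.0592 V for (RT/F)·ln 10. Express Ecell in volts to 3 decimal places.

The Br₂/Br⁻ couple has the more positive E°, so it is the cathode; Pd²⁺/Pd is the anode.
The standard potential is +1.063 − (+0.917) = +0.146 V and the balanced reaction transfers n = 2 electrons.
For the overall reaction Br2(l) + Pd(s) → 2 Br-(aq) + Pd2+(aq), Q = [Br-(aq)]^2·[Pd2+(aq)] = 2.85×10^−5, giving log Q = −4.545.
By the Nernst equation, E = +0.146 − (0.0592/2)·(−4.545) = +0.281 V.

+0.281 V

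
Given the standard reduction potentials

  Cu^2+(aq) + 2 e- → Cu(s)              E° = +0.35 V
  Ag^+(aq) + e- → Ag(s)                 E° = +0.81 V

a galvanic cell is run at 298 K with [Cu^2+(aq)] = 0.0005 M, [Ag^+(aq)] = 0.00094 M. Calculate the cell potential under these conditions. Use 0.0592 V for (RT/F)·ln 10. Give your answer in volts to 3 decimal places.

Since E°(Ag⁺/Ag) > E°(Cu²⁺/Cu), Ag⁺/Ag serves as the cathode.
E°cell = +0.81 − (+0.35) = +0.46 V, with n = 2 electrons transferred.
For the overall reaction 2 Ag^+(aq) + Cu(s) → 2 Ag(s) + Cu^2+(aq), Q = [Cu^2+(aq)] / [Ag^+(aq)]^2 = 566, giving log Q = 2.753.
By the Nernst equation, E = +0.46 − (0.0592/2)·(2.753) = +0.379 V.

+0.379 V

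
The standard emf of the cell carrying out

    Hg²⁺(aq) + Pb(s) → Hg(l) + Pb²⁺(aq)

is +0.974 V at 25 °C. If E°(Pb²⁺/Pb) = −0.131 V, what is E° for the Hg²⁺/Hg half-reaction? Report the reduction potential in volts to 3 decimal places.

+0.843 V

In the reaction as written the Hg²⁺/Hg couple is reduced (cathode) and Pb²⁺/Pb is oxidized (anode), so E°cell = E°(Hg²⁺/Hg) − E°(Pb²⁺/Pb).
E°(Hg²⁺/Hg) = E°cell + E°(anode) = +0.974 + (−0.131) = +0.843 V.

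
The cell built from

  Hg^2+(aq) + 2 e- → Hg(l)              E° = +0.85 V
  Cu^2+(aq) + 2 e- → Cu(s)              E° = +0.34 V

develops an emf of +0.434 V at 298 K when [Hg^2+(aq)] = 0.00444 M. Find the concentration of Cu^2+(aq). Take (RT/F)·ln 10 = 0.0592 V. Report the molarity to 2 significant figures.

The Hg²⁺/Hg couple has the larger reduction potential, so it is the cathode: E°cell = +0.85 − (+0.34) = +0.51 V and n = 2.
Rearranging E = E° − (0.0592/n)·log Q gives log Q = 2(+0.51 − (+0.434))/0.0592 = 2.568.
The balanced reaction is Hg^2+(aq) + Cu(s) → Hg(l) + Cu^2+(aq), so Q = [Cu^2+(aq)] / [Hg^2+(aq)].
Isolating [Cu^2+(aq)] in Q = 10^{2.568} yields log [Cu^2+(aq)] = 0.215, i.e. 1.6 M.

1.6 M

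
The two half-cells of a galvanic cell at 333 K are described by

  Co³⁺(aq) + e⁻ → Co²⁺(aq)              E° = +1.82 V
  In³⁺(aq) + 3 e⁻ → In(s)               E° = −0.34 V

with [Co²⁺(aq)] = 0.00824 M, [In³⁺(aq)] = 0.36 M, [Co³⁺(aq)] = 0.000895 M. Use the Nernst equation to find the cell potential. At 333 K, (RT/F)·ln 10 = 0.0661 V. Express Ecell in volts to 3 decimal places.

Since E°(Co³⁺/Co²⁺) > E°(In³⁺/In), Co³⁺/Co²⁺ serves as the cathode.
E°cell = E°cat − E°an = +1.82 − (−0.34) = +2.16 V; n = 3.
Balancing gives 3 Co³⁺(aq) + In(s) → 3 Co²⁺(aq) + In³⁺(aq); hence Q = ([Co²⁺(aq)]^3·[In³⁺(aq)]) / [Co³⁺(aq)]^3 = 281 (log Q = 2.449).
By the Nernst equation, E = +2.16 − (0.0661/3)·(2.449) = +2.106 V.

+2.106 V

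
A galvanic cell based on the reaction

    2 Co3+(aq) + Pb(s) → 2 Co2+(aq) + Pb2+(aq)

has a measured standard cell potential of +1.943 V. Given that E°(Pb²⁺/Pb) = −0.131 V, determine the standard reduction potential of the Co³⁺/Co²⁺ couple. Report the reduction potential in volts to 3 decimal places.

+1.812 V

In the reaction as written the Co³⁺/Co²⁺ couple is reduced (cathode) and Pb²⁺/Pb is oxidized (anode), so E°cell = E°(Co³⁺/Co²⁺) − E°(Pb²⁺/Pb).
E°(Co³⁺/Co²⁺) = E°cell + E°(anode) = +1.943 + (−0.131) = +1.812 V.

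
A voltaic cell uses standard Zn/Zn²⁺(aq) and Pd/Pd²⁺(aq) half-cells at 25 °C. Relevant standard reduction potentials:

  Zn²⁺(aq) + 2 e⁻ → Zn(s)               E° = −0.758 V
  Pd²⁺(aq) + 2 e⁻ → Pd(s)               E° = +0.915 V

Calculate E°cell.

+1.673 V

Of the two couples in this cell, the one with the more positive reduction potential is reduced at the cathode: here that is Pd²⁺/Pd (+0.915 V); Zn²⁺/Zn (−0.758 V) is the anode.
E°cell = E°(cathode) − E°(anode) = +0.915 − (−0.758) = +1.673 V.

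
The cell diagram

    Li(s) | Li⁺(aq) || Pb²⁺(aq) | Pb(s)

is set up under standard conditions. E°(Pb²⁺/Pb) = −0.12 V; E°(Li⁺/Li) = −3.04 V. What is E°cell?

+2.92 V

By convention the left-hand electrode in cell notation is the anode (oxidation) and the right-hand electrode is the cathode (reduction).
E°cell = E°(right) − E°(left) = −0.12 − (−3.04) = +2.92 V.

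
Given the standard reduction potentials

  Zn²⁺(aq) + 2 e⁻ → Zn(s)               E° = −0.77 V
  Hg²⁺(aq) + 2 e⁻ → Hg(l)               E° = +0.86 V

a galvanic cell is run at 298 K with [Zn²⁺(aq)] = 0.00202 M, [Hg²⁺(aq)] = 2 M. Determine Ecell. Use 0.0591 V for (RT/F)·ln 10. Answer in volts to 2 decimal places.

+1.72 V

The Hg²⁺/Hg couple has the more positive E°, so it is the cathode; Zn²⁺/Zn is the anode.
The standard potential is +0.86 − (−0.77) = +1.63 V and the balanced reaction transfers n = 2 electrons.
For the overall reaction Hg²⁺(aq) + Zn(s) → Hg(l) + Zn²⁺(aq), Q = [Zn²⁺(aq)] / [Hg²⁺(aq)] = 0.00101, giving log Q = −2.996.
Applying E = E° − (RT ln10/nF)·log Q gives +1.63 − (0.0591/2)(−2.996) = +1.72 V.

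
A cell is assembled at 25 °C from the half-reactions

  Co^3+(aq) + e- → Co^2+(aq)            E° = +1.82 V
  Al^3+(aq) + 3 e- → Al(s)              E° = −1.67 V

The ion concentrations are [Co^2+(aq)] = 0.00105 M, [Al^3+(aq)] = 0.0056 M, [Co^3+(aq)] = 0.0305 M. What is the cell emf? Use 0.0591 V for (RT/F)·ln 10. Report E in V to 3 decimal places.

+3.621 V

Since E°(Co³⁺/Co²⁺) > E°(Al³⁺/Al), Co³⁺/Co²⁺ serves as the cathode.
E°cell = +1.82 − (−1.67) = +3.49 V, with n = 3 electrons transferred.
Balancing gives 3 Co^3+(aq) + Al(s) → 3 Co^2+(aq) + Al^3+(aq); hence Q = ([Co^2+(aq)]^3·[Al^3+(aq)]) / [Co^3+(aq)]^3 = 2.28×10^−7 (log Q = −6.641).
By the Nernst equation, E = +3.49 − (0.0591/3)·(−6.641) = +3.621 V.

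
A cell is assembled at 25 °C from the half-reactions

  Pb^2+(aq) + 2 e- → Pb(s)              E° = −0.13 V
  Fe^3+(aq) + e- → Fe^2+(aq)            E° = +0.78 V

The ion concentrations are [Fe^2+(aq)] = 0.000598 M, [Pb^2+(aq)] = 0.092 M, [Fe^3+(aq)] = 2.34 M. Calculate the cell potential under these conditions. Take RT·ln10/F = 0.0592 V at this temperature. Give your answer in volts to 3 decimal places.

The Fe³⁺/Fe²⁺ couple has the more positive E°, so it is the cathode; Pb²⁺/Pb is the anode.
E°cell = +0.78 − (−0.13) = +0.91 V, with n = 2 electrons transferred.
The balanced reaction is 2 Fe^3+(aq) + Pb(s) → 2 Fe^2+(aq) + Pb^2+(aq), so Q = ([Fe^2+(aq)]^2·[Pb^2+(aq)]) / [Fe^3+(aq)]^2 = 6.01×10^−9 and log Q = −8.221.
Applying E = E° − (RT ln10/nF)·log Q gives +0.91 − (0.0592/2)(−8.221) = +1.153 V.

+1.153 V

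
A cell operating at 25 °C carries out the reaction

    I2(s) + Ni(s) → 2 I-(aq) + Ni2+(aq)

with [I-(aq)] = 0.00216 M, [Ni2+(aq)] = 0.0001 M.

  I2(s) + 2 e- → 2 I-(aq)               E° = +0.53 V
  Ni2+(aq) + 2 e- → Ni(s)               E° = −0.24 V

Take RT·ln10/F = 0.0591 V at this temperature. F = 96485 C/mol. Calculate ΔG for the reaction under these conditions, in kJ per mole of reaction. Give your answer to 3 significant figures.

The standard cell potential is +0.53 − (−0.24) = +0.77 V, with n = 2 electrons in the balanced equation.
Q = [I-(aq)]^2·[Ni2+(aq)] = 4.67×10^−10, so log Q = −9.331 and E = +0.77 − (0.0591/2)(−9.331) = +1.0457 V.
Then ΔG = −nFE = −2 × 96485 × +1.0457 J/mol = −202 kJ/mol.

−202 kJ/mol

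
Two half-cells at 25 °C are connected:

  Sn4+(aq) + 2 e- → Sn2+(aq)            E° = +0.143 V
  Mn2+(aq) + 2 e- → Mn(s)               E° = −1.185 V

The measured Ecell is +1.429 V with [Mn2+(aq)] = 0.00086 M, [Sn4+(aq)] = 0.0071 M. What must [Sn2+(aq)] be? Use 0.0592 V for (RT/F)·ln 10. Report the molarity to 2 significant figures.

Sn⁴⁺/Sn²⁺ is the cathode (higher E°); E°cell = +0.143 − (−1.185) = +1.328 V with n = 2.
Rearranging E = E° − (0.0592/n)·log Q gives log Q = 2(+1.328 − (+1.429))/0.0592 = −3.412.
Balancing electrons gives Sn4+(aq) + Mn(s) → Sn2+(aq) + Mn2+(aq); thus Q = ([Sn2+(aq)]·[Mn2+(aq)]) / [Sn4+(aq)].
Substituting the known concentrations and solving, log [Sn2+(aq)] = −2.495 and [Sn2+(aq)] = 0.0032 M.

0.0032 M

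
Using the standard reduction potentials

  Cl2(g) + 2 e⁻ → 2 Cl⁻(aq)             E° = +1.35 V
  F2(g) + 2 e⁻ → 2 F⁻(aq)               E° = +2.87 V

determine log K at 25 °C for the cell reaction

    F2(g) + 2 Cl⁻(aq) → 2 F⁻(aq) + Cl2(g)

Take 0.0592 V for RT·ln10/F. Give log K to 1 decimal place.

The F₂/F⁻ couple is reduced (cathode); E°cell = +2.87 − (+1.35) = +1.52 V with n = 2.
At equilibrium E = 0, so log K = nE°cell / 0.0592 = (2)(+1.52) / 0.0592 = 51.4.

log K = 51.4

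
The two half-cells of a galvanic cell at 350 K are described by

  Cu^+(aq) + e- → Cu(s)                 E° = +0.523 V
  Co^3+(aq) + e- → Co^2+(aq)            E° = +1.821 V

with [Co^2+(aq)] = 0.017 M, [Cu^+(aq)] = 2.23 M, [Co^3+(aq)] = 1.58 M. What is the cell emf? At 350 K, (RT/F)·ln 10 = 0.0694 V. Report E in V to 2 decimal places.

Since E°(Co³⁺/Co²⁺) > E°(Cu⁺/Cu), Co³⁺/Co²⁺ serves as the cathode.
E°cell = +1.821 − (+0.523) = +1.298 V, with n = 1 electron transferred.
The balanced reaction is Co^3+(aq) + Cu(s) → Co^2+(aq) + Cu^+(aq), so Q = ([Co^2+(aq)]·[Cu^+(aq)]) / [Co^3+(aq)] = 0.024 and log Q = −1.620.
E = E° − (0.0694/n)·log Q = +1.298 − (0.0694/1)(−1.620) = +1.41 V.

+1.41 V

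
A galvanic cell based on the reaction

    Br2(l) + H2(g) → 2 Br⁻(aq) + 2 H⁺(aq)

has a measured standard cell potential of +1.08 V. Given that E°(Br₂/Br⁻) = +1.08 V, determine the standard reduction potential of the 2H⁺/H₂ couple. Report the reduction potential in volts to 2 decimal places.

+0.00 V

In the reaction as written the Br₂/Br⁻ couple is reduced (cathode) and 2H⁺/H₂ is oxidized (anode), so E°cell = E°(Br₂/Br⁻) − E°(2H⁺/H₂).
E°(2H⁺/H₂) = E°(cathode) − E°cell = +1.08 − (+1.08) = +0.00 V.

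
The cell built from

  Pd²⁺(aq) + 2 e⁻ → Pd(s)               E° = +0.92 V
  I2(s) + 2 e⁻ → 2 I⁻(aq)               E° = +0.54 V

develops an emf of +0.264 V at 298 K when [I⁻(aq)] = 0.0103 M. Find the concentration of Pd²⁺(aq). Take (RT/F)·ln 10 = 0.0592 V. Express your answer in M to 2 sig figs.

1.1 M

With Pd²⁺/Pd at the cathode and I₂/I⁻ at the anode, E°cell = +0.92 − (+0.54) = +0.38 V (n = 2).
From the Nernst equation, log Q = n(E° − E)/0.0592 = 2·(+0.38 − (+0.264))/0.0592 = 3.919.
The balanced reaction is Pd²⁺(aq) + 2 I⁻(aq) → Pd(s) + I2(s), so Q = 1 / ([Pd²⁺(aq)]·[I⁻(aq)]^2).
Isolating [Pd²⁺(aq)] in Q = 10^{3.919} yields log [Pd²⁺(aq)] = 0.055, i.e. 1.1 M.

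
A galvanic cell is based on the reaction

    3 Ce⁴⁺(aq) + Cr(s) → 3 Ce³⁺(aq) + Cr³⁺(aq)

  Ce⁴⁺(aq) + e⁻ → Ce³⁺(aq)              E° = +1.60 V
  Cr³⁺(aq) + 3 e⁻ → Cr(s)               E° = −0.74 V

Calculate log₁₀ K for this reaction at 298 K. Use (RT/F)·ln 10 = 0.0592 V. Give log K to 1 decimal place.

The Ce⁴⁺/Ce³⁺ couple is reduced (cathode); E°cell = +1.60 − (−0.74) = +2.34 V with n = 3.
At equilibrium E = 0, so log K = nE°cell / 0.0592 = (3)(+2.34) / 0.0592 = 118.6.

log K = 118.6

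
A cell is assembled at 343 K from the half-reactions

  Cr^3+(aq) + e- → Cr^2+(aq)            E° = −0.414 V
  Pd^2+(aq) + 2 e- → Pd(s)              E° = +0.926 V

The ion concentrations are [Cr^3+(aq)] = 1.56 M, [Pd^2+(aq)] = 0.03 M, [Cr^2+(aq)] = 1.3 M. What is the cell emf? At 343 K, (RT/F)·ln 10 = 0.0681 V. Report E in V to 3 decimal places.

Since E°(Pd²⁺/Pd) > E°(Cr³⁺/Cr²⁺), Pd²⁺/Pd serves as the cathode.
The standard potential is +0.926 − (−0.414) = +1.340 V and the balanced reaction transfers n = 2 electrons.
Balancing gives Pd^2+(aq) + 2 Cr^2+(aq) → Pd(s) + 2 Cr^3+(aq); hence Q = [Cr^3+(aq)]^2 / ([Pd^2+(aq)]·[Cr^2+(aq)]^2) = 48 (log Q = 1.681).
Applying E = E° − (RT ln10/nF)·log Q gives +1.340 − (0.0681/2)(1.681) = +1.283 V.

+1.283 V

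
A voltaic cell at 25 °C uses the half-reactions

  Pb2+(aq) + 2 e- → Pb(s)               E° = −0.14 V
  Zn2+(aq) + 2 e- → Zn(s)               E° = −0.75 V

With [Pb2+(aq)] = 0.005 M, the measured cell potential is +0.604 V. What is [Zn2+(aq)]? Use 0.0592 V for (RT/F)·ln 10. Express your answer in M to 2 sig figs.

0.0080 M

Pb²⁺/Pb is the cathode (higher E°); E°cell = −0.14 − (−0.75) = +0.61 V with n = 2.
Rearranging E = E° − (0.0592/n)·log Q gives log Q = 2(+0.61 − (+0.604))/0.0592 = 0.203.
For Pb2+(aq) + Zn(s) → Pb(s) + Zn2+(aq), the reaction quotient is Q = [Zn2+(aq)] / [Pb2+(aq)].
Isolating [Zn2+(aq)] in Q = 10^{0.203} yields log [Zn2+(aq)] = −2.098, i.e. 0.0080 M.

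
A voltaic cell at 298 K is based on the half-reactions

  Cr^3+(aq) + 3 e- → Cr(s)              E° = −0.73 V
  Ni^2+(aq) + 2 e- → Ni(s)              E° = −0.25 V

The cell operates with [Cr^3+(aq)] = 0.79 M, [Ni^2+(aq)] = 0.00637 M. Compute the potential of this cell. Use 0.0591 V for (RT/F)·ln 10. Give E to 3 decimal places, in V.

The Ni²⁺/Ni couple has the more positive E°, so it is the cathode; Cr³⁺/Cr is the anode.
E°cell = −0.25 − (−0.73) = +0.48 V, with n = 6 electrons transferred.
The balanced reaction is 3 Ni^2+(aq) + 2 Cr(s) → 3 Ni(s) + 2 Cr^3+(aq), so Q = [Cr^3+(aq)]^2 / [Ni^2+(aq)]^3 = 2.41×10^6 and log Q = 6.383.
Applying E = E° − (RT ln10/nF)·log Q gives +0.48 − (0.0591/6)(6.383) = +0.417 V.

+0.417 V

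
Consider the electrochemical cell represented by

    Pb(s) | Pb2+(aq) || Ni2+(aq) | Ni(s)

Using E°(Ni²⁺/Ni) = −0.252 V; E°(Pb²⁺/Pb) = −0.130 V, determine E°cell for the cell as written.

By convention the left-hand electrode in cell notation is the anode (oxidation) and the right-hand electrode is the cathode (reduction).
E°cell = E°(right) − E°(left) = −0.252 − (−0.130) = −0.122 V.
The negative sign shows that, as written, the cell would require an external voltage to drive the reaction.

−0.122 V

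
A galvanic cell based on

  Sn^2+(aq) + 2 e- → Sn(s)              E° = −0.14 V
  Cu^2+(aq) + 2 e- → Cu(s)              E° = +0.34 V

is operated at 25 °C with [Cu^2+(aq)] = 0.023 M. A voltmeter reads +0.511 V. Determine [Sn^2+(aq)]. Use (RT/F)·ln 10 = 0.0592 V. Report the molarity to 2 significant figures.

0.0021 M

Cu²⁺/Cu is the cathode (higher E°); E°cell = +0.34 − (−0.14) = +0.48 V with n = 2.
Since E = E° − (0.0592/n)·log Q, log Q = n(E° − E)/0.0592 = −1.047.
Balancing electrons gives Cu^2+(aq) + Sn(s) → Cu(s) + Sn^2+(aq); thus Q = [Sn^2+(aq)] / [Cu^2+(aq)].
Substituting the known concentrations and solving, log [Sn^2+(aq)] = −2.685 and [Sn^2+(aq)] = 0.0021 M.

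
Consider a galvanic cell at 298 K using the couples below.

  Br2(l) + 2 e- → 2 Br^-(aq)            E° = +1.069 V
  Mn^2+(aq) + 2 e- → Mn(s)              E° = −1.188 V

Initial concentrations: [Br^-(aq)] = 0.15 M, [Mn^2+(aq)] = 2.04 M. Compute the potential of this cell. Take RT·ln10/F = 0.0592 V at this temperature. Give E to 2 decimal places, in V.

Since E°(Br₂/Br⁻) > E°(Mn²⁺/Mn), Br₂/Br⁻ serves as the cathode.
E°cell = E°cat − E°an = +1.069 − (−1.188) = +2.257 V; n = 2.
The balanced reaction is Br2(l) + Mn(s) → 2 Br^-(aq) + Mn^2+(aq), so Q = [Br^-(aq)]^2·[Mn^2+(aq)] = 0.0459 and log Q = −1.338.
Applying E = E° − (RT ln10/nF)·log Q gives +2.257 − (0.0592/2)(−1.338) = +2.30 V.

+2.30 V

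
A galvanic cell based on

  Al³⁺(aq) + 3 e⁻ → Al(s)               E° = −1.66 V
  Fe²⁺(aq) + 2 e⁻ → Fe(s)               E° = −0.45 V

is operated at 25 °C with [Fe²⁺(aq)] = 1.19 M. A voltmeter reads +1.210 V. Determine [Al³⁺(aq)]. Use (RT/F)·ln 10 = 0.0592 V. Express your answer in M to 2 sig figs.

With Fe²⁺/Fe at the cathode and Al³⁺/Al at the anode, E°cell = −0.45 − (−1.66) = +1.21 V (n = 6).
Rearranging E = E° − (0.0592/n)·log Q gives log Q = 6(+1.21 − (+1.210))/0.0592 = 0.000.
The balanced reaction is 3 Fe²⁺(aq) + 2 Al(s) → 3 Fe(s) + 2 Al³⁺(aq), so Q = [Al³⁺(aq)]^2 / [Fe²⁺(aq)]^3.
Isolating [Al³⁺(aq)] in Q = 10^{0.000} yields log [Al³⁺(aq)] = 0.113, i.e. 1.3 M.

1.3 M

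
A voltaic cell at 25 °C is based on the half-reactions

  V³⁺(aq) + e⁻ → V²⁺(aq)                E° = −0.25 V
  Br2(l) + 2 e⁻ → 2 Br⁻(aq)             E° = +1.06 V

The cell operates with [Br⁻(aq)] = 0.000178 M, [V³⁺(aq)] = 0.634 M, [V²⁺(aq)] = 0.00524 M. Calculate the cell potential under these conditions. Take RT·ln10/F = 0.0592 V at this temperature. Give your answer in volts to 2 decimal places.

+1.41 V

Br₂/Br⁻ is reduced (cathode, E° = +1.06 V) and V³⁺/V²⁺ is oxidized (anode).
E°cell = E°cat − E°an = +1.06 − (−0.25) = +1.31 V; n = 2.
The balanced reaction is Br2(l) + 2 V²⁺(aq) → 2 Br⁻(aq) + 2 V³⁺(aq), so Q = ([Br⁻(aq)]^2·[V³⁺(aq)]^2) / [V²⁺(aq)]^2 = 0.000464 and log Q = −3.334.
Applying E = E° − (RT ln10/nF)·log Q gives +1.31 − (0.0592/2)(−3.334) = +1.41 V.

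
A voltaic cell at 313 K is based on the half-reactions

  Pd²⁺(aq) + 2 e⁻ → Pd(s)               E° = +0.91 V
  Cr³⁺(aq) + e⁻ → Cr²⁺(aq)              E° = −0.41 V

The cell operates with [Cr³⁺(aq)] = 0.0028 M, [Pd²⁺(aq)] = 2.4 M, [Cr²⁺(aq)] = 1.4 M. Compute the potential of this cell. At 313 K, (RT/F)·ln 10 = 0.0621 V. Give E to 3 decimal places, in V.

Since E°(Pd²⁺/Pd) > E°(Cr³⁺/Cr²⁺), Pd²⁺/Pd serves as the cathode.
The standard potential is +0.91 − (−0.41) = +1.32 V and the balanced reaction transfers n = 2 electrons.
For the overall reaction Pd²⁺(aq) + 2 Cr²⁺(aq) → Pd(s) + 2 Cr³⁺(aq), Q = [Cr³⁺(aq)]^2 / ([Pd²⁺(aq)]·[Cr²⁺(aq)]^2) = 1.67×10^−6, giving log Q = −5.778.
By the Nernst equation, E = +1.32 − (0.0621/2)·(−5.778) = +1.499 V.

+1.499 V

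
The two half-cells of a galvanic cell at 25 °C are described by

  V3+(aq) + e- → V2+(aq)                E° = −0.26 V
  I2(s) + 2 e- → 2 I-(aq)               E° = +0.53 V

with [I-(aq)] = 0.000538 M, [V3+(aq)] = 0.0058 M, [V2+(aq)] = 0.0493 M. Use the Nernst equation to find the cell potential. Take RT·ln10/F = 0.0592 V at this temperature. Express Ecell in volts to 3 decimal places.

The I₂/I⁻ couple has the more positive E°, so it is the cathode; V³⁺/V²⁺ is the anode.
E°cell = E°cat − E°an = +0.53 − (−0.26) = +0.79 V; n = 2.
Balancing gives I2(s) + 2 V2+(aq) → 2 I-(aq) + 2 V3+(aq); hence Q = ([I-(aq)]^2·[V3+(aq)]^2) / [V2+(aq)]^2 = 4.01×10^−9 (log Q = −8.397).
By the Nernst equation, E = +0.79 − (0.0592/2)·(−8.397) = +1.039 V.

+1.039 V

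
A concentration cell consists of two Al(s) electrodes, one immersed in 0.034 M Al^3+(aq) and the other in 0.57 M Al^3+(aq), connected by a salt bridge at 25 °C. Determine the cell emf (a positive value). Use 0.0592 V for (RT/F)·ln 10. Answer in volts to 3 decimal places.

0.024 V

For a concentration cell E°cell = 0, since both electrodes use the same couple.
The compartment with the higher Al^3+(aq) concentration (0.57 M) acts as the cathode; ions are reduced there and produced at the dilute (0.034 M) anode.
With n = 3, Ecell = −(0.0592/3)·log([dilute]/[conc]) = −(0.0592/3)·log(0.034/0.57) = +0.024 V.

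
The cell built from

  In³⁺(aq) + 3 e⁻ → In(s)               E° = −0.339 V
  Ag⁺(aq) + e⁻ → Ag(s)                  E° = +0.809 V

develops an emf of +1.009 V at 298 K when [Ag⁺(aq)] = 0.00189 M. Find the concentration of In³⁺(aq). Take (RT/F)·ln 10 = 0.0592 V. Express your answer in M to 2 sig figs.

The Ag⁺/Ag couple has the larger reduction potential, so it is the cathode: E°cell = +0.809 − (−0.339) = +1.148 V and n = 3.
Rearranging E = E° − (0.0592/n)·log Q gives log Q = 3(+1.148 − (+1.009))/0.0592 = 7.044.
For 3 Ag⁺(aq) + In(s) → 3 Ag(s) + In³⁺(aq), the reaction quotient is Q = [In³⁺(aq)] / [Ag⁺(aq)]^3.
Solving for the unknown gives log [In³⁺(aq)] = −1.127, so [In³⁺(aq)] ≈ 0.075 M.

0.075 M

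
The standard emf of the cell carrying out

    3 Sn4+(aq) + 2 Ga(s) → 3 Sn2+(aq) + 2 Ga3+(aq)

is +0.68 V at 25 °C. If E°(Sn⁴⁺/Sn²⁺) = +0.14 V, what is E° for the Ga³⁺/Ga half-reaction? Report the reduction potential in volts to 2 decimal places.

In the reaction as written the Sn⁴⁺/Sn²⁺ couple is reduced (cathode) and Ga³⁺/Ga is oxidized (anode), so E°cell = E°(Sn⁴⁺/Sn²⁺) − E°(Ga³⁺/Ga).
E°(Ga³⁺/Ga) = E°(cathode) − E°cell = +0.14 − (+0.68) = −0.54 V.

−0.54 V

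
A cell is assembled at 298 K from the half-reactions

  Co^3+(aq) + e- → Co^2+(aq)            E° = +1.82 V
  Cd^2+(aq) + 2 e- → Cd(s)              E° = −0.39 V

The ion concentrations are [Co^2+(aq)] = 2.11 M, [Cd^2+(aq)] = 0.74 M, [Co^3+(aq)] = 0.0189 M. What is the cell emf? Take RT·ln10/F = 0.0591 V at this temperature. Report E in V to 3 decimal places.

+2.093 V

Since E°(Co³⁺/Co²⁺) > E°(Cd²⁺/Cd), Co³⁺/Co²⁺ serves as the cathode.
E°cell = E°cat − E°an = +1.82 − (−0.39) = +2.21 V; n = 2.
Balancing gives 2 Co^3+(aq) + Cd(s) → 2 Co^2+(aq) + Cd^2+(aq); hence Q = ([Co^2+(aq)]^2·[Cd^2+(aq)]) / [Co^3+(aq)]^2 = 9.22×10^3 (log Q = 3.965).
By the Nernst equation, E = +2.21 − (0.0591/2)·(3.965) = +2.093 V.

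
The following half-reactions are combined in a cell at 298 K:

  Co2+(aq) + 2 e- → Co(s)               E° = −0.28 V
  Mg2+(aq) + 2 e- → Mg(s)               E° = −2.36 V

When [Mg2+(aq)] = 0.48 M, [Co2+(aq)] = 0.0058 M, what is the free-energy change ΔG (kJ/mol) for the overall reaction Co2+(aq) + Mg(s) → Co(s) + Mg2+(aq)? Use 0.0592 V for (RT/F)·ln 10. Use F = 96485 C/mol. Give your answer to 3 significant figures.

−390 kJ/mol

The standard cell potential is −0.28 − (−2.36) = +2.08 V, with n = 2 electrons in the balanced equation.
Here Q = [Mg2+(aq)] / [Co2+(aq)] = 82.8 (log Q = 1.918), giving E = +2.08 − (0.0592/2)·(1.918) = +2.0232 V.
Then ΔG = −nFE = −2 × 96485 × +2.0232 J/mol = −390 kJ/mol.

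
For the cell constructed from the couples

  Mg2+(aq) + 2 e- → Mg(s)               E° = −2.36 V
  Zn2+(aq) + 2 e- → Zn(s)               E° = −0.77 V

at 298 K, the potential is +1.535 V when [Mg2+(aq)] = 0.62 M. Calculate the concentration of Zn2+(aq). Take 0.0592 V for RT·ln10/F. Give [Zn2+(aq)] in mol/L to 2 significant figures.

With Zn²⁺/Zn at the cathode and Mg²⁺/Mg at the anode, E°cell = −0.77 − (−2.36) = +1.59 V (n = 2).
From the Nernst equation, log Q = n(E° − E)/0.0592 = 2·(+1.59 − (+1.535))/0.0592 = 1.858.
The balanced reaction is Zn2+(aq) + Mg(s) → Zn(s) + Mg2+(aq), so Q = [Mg2+(aq)] / [Zn2+(aq)].
Solving for the unknown gives log [Zn2+(aq)] = −2.066, so [Zn2+(aq)] ≈ 0.0086 M.

0.0086 M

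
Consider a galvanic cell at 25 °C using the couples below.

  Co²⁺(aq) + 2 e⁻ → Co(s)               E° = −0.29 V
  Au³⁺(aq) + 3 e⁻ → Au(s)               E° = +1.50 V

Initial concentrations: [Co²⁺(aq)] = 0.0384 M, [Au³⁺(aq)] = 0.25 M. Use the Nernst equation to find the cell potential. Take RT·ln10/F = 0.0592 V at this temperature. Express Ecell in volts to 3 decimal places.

+1.820 V

The Au³⁺/Au couple has the more positive E°, so it is the cathode; Co²⁺/Co is the anode.
The standard potential is +1.50 − (−0.29) = +1.79 V and the balanced reaction transfers n = 6 electrons.
Balancing gives 2 Au³⁺(aq) + 3 Co(s) → 2 Au(s) + 3 Co²⁺(aq); hence Q = [Co²⁺(aq)]^3 / [Au³⁺(aq)]^2 = 0.000906 (log Q = −3.043).
Applying E = E° − (RT ln10/nF)·log Q gives +1.79 − (0.0592/6)(−3.043) = +1.820 V.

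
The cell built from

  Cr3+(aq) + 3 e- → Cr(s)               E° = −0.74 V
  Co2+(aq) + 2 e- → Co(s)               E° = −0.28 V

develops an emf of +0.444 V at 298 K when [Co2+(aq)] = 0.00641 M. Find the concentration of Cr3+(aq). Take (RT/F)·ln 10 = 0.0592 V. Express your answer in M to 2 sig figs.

0.0033 M

With Co²⁺/Co at the cathode and Cr³⁺/Cr at the anode, E°cell = −0.28 − (−0.74) = +0.46 V (n = 6).
Since E = E° − (0.0592/n)·log Q, log Q = n(E° − E)/0.0592 = 1.622.
For 3 Co2+(aq) + 2 Cr(s) → 3 Co(s) + 2 Cr3+(aq), the reaction quotient is Q = [Cr3+(aq)]^2 / [Co2+(aq)]^3.
Isolating [Cr3+(aq)] in Q = 10^{1.622} yields log [Cr3+(aq)] = −2.479, i.e. 0.0033 M.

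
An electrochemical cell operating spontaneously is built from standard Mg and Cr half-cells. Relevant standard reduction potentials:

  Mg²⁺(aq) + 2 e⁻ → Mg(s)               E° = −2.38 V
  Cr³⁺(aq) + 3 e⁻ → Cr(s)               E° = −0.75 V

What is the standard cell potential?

+1.63 V

Of the two couples in this cell, the one with the more positive reduction potential is reduced at the cathode: here that is Cr³⁺/Cr (−0.75 V); Mg²⁺/Mg (−2.38 V) is the anode.
E°cell = E°(cathode) − E°(anode) = −0.75 − (−2.38) = +1.63 V.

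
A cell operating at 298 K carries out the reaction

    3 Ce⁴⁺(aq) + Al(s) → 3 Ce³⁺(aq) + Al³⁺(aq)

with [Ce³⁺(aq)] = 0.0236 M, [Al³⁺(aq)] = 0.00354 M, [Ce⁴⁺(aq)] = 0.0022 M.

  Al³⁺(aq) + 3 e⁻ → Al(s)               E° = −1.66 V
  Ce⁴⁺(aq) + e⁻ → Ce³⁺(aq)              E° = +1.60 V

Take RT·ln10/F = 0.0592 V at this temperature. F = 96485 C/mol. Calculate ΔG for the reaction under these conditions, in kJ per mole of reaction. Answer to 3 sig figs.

The standard cell potential is +1.60 − (−1.66) = +3.26 V, with n = 3 electrons in the balanced equation.
Here Q = ([Ce³⁺(aq)]^3·[Al³⁺(aq)]) / [Ce⁴⁺(aq)]^3 = 4.37 (log Q = 0.640), giving E = +3.26 − (0.0592/3)·(0.640) = +3.2474 V.
ΔG = −nFE = −(3)(96485)(+3.2474) J/mol = −940 kJ/mol.

−940 kJ/mol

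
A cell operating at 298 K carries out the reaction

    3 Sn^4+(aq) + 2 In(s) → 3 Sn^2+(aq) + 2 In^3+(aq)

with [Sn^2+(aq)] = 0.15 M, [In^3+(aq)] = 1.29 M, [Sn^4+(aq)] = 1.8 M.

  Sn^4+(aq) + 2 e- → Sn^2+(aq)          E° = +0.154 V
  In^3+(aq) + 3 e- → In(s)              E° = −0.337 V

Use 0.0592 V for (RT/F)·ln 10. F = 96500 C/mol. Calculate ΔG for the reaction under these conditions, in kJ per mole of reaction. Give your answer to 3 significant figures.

−302 kJ/mol

With Sn⁴⁺/Sn²⁺ reduced at the cathode, E°cell = +0.154 − (−0.337) = +0.491 V and n = 6.
The reaction quotient is ([Sn^2+(aq)]^3·[In^3+(aq)]^2) / [Sn^4+(aq)]^3 = 0.000963; by Nernst, E = +0.491 − (0.0592/6)(−3.016) = +0.5208 V.
Finally ΔG = −nFE = −(6)(96500 C/mol)(+0.5208 V) = −302 kJ/mol.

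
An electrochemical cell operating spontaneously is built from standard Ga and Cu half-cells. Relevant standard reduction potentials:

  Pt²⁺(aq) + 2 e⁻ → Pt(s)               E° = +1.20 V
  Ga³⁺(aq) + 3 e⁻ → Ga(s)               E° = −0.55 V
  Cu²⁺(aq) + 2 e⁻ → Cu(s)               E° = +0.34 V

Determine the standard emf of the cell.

+0.89 V

Of the two couples in this cell, the one with the more positive reduction potential is reduced at the cathode: here that is Cu²⁺/Cu (+0.34 V); Ga³⁺/Ga (−0.55 V) is the anode.
E°cell = E°(cathode) − E°(anode) = +0.34 − (−0.55) = +0.89 V.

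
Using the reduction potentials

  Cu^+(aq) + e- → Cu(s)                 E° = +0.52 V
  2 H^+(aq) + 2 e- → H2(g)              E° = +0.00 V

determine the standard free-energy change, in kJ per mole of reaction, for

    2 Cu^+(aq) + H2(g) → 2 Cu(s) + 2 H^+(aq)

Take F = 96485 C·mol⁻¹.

In the reaction as written Cu^+(aq) is reduced, so the Cu⁺/Cu couple is the cathode and 2H⁺/H₂ is the anode.
E°cell = +0.52 − (+0.00) = +0.52 V; balancing electrons gives n = 2.
ΔG° = −nFE°cell = −(2)(96485)(+0.52) J/mol = −100 kJ/mol.

−100 kJ/mol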